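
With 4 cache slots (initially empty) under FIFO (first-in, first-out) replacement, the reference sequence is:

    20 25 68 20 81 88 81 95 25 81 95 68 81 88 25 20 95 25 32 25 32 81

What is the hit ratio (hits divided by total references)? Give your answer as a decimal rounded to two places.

0.32

20: miss, frames {20}
25: miss, frames {20,25}
68: miss, frames {20,25,68}
20: hit
81: miss, frames {20,25,68,81}
88: miss, evict 20, frames {25,68,81,88}
81: hit
95: miss, evict 25, frames {68,81,88,95}
25: miss, evict 68, frames {81,88,95,25}
81: hit
95: hit
68: miss, evict 81, frames {88,95,25,68}
81: miss, evict 88, frames {95,25,68,81}
88: miss, evict 95, frames {25,68,81,88}
25: hit
20: miss, evict 25, frames {68,81,88,20}
95: miss, evict 68, frames {81,88,20,95}
25: miss, evict 81, frames {88,20,95,25}
32: miss, evict 88, frames {20,95,25,32}
25: hit
32: hit
81: miss, evict 20, frames {95,25,32,81}
Hits: 7 of 22 references → 7/22 = 0.3182.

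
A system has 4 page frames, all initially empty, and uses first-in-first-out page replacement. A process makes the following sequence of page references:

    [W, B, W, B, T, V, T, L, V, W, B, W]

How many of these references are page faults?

7

W: miss, frames {W}
B: miss, frames {W,B}
W: hit
B: hit
T: miss, frames {W,B,T}
V: miss, frames {W,B,T,V}
T: hit
L: miss, evict W, frames {B,T,V,L}
V: hit
W: miss, evict B, frames {T,V,L,W}
B: miss, evict T, frames {V,L,W,B}
W: hit
Page faults: 7.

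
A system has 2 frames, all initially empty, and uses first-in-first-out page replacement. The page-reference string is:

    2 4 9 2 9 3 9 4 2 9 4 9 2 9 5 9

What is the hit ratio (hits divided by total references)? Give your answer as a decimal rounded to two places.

2 -> miss, frames [2]
4 -> miss, frames [2, 4]
9 -> miss, evict 2, frames [4, 9]
2 -> miss, evict 4, frames [9, 2]
9 -> hit
3 -> miss, evict 9, frames [2, 3]
9 -> miss, evict 2, frames [3, 9]
4 -> miss, evict 3, frames [9, 4]
2 -> miss, evict 9, frames [4, 2]
9 -> miss, evict 4, frames [2, 9]
4 -> miss, evict 2, frames [9, 4]
9 -> hit
2 -> miss, evict 9, frames [4, 2]
9 -> miss, evict 4, frames [2, 9]
5 -> miss, evict 2, frames [9, 5]
9 -> hit
Hits: 3 of 16 references → 3/16 = 0.1875.

0.19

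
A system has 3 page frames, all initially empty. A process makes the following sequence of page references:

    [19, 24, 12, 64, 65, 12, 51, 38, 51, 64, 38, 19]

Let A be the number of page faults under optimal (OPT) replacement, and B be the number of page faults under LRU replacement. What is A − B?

-1

Under OPT: F F F F F . F F . . . F → 8 faults.
Under LRU: F F F F F . F F . F . F → 9 faults.
A − B = 8 − 9 = -1.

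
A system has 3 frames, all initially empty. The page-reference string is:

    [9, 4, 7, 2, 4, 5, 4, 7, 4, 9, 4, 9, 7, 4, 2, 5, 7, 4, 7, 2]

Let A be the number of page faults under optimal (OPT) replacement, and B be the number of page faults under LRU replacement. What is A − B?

Under OPT: F F F F . F . . . F . . . . F F . . . F → 9 faults.
Under LRU: F F F F . F . F . F . . . . F F F F . F → 12 faults.
A − B = 9 − 12 = -3.

-3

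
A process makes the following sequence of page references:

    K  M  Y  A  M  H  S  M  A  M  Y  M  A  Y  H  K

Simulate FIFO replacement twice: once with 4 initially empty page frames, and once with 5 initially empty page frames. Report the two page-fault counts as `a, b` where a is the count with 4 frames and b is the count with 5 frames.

4 frames: F F F F . F F F . . F . F . F F → 11 faults.
5 frames: F F F F . F F . . . . . . . . F → 7 faults.
7 < 11: adding a frame reduced faults, as is typical.

11, 7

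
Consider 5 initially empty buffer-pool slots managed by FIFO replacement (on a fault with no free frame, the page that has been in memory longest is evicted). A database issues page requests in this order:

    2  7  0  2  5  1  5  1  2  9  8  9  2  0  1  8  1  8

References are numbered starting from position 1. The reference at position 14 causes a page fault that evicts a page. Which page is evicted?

pos 1: 2 -> miss, frames (2)
pos 2: 7 -> miss, frames (2 7)
pos 3: 0 -> miss, frames (2 7 0)
pos 4: 2 -> hit
pos 5: 5 -> miss, frames (2 7 0 5)
pos 6: 1 -> miss, frames (2 7 0 5 1)
pos 7: 5 -> hit
pos 8: 1 -> hit
pos 9: 2 -> hit
pos 10: 9 -> miss, evict 2, frames (7 0 5 1 9)
pos 11: 8 -> miss, evict 7, frames (0 5 1 9 8)
pos 12: 9 -> hit
pos 13: 2 -> miss, evict 0, frames (5 1 9 8 2)
pos 14: 0 -> miss, evict 5, frames (1 9 8 2 0)
At position 14, page 5 is evicted.

5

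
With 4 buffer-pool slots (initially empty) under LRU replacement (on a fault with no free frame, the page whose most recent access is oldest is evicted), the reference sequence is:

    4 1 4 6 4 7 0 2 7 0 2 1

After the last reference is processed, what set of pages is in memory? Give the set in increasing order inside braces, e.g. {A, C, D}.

{0, 1, 2, 7}

4 → miss, frames {4}
1 → miss, frames {4,1}
4 → hit
6 → miss, frames {1,4,6}
4 → hit
7 → miss, frames {1,6,4,7}
0 → miss, evict 1, frames {6,4,7,0}
2 → miss, evict 6, frames {4,7,0,2}
7 → hit
0 → hit
2 → hit
1 → miss, evict 4, frames {7,0,2,1}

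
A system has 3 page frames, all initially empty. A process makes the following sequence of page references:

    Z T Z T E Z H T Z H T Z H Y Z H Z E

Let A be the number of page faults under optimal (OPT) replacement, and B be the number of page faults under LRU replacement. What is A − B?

Under OPT: F F . . F . F . . . . . . F . . . F → 6 faults.
Under LRU: F F . . F . F F . . . . . F . . . F → 7 faults.
A − B = 6 − 7 = -1.

-1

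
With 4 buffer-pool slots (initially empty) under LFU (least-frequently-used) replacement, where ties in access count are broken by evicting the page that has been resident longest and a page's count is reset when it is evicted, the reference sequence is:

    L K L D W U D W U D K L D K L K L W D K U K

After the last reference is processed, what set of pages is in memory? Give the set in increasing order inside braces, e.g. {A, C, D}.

{D, K, U, W}

L: fault, frames (L)
K: fault, frames (L K)
L: hit
D: fault, frames (L K D)
W: fault, frames (L K D W)
U: fault, evict K, frames (L D W U)
D: hit
W: hit
U: hit
D: hit
K: fault, evict L, frames (D W U K)
L: fault, evict K, frames (D W U L)
D: hit
K: fault, evict L, frames (D W U K)
L: fault, evict K, frames (D W U L)
K: fault, evict L, frames (D W U K)
L: fault, evict K, frames (D W U L)
W: hit
D: hit
K: fault, evict L, frames (D W U K)
U: hit
K: hit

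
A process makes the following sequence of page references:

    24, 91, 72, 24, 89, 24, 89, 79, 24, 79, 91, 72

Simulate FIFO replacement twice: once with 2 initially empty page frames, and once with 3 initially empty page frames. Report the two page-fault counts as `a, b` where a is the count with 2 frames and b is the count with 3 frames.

2 frames: F F F F F . . F F . F F → 9 faults.
3 frames: F F F . F F . F . . F F → 8 faults.
8 < 9: adding a frame reduced faults, as is typical.

9, 8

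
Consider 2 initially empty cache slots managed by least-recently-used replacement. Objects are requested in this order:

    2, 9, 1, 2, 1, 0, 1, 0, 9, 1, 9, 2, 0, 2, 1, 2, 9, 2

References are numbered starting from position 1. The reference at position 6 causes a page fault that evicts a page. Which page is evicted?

pos 1: 2 -> miss, frames {2}
pos 2: 9 -> miss, frames {2,9}
pos 3: 1 -> miss, evict 2, frames {9,1}
pos 4: 2 -> miss, evict 9, frames {1,2}
pos 5: 1 -> hit
pos 6: 0 -> miss, evict 2, frames {1,0}
At position 6, page 2 is evicted.

2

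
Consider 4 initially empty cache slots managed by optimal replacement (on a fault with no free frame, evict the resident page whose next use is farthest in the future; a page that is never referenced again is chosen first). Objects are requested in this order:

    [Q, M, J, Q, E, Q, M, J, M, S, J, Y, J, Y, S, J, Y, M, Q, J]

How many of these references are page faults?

Q: miss, frames (Q)
M: miss, frames (Q M)
J: miss, frames (Q M J)
Q: hit
E: miss, frames (Q M J E)
Q: hit
M: hit
J: hit
M: hit
S: miss, evict E, frames (Q M J S)
J: hit
Y: miss, evict Q, frames (M J S Y)
J: hit
Y: hit
S: hit
J: hit
Y: hit
M: hit
Q: miss, evict Y, frames (M J S Q)
J: hit
Page faults: 7.

7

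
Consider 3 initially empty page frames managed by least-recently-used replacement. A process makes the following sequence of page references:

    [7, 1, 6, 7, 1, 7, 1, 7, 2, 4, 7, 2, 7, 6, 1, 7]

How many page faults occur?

7 → fault, frames (7)
1 → fault, frames (7 1)
6 → fault, frames (7 1 6)
7 → hit
1 → hit
7 → hit
1 → hit
7 → hit
2 → fault, evict 6, frames (1 7 2)
4 → fault, evict 1, frames (7 2 4)
7 → hit
2 → hit
7 → hit
6 → fault, evict 4, frames (2 7 6)
1 → fault, evict 2, frames (7 6 1)
7 → hit
Page faults: 7.

7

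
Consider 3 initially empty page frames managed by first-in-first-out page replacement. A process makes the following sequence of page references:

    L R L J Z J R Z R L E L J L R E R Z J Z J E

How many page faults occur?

L → fault, frames (L)
R → fault, frames (L R)
L → hit
J → fault, frames (L R J)
Z → fault, evict L, frames (R J Z)
J → hit
R → hit
Z → hit
R → hit
L → fault, evict R, frames (J Z L)
E → fault, evict J, frames (Z L E)
L → hit
J → fault, evict Z, frames (L E J)
L → hit
R → fault, evict L, frames (E J R)
E → hit
R → hit
Z → fault, evict E, frames (J R Z)
J → hit
Z → hit
J → hit
E → fault, evict J, frames (R Z E)
Page faults: 10.

10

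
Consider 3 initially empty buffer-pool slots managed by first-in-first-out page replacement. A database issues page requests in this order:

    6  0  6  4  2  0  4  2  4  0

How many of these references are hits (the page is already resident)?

6: miss, frames [6]
0: miss, frames [6, 0]
6: hit
4: miss, frames [6, 0, 4]
2: miss, evict 6, frames [0, 4, 2]
0: hit
4: hit
2: hit
4: hit
0: hit
Hits: 6.

6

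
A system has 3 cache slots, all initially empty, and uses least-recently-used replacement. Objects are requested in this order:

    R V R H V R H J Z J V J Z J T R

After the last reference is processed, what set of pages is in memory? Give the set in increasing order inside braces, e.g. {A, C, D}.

{J, R, T}

R → fault, frames {R}
V → fault, frames {R,V}
R → hit
H → fault, frames {V,R,H}
V → hit
R → hit
H → hit
J → fault, evict V, frames {R,H,J}
Z → fault, evict R, frames {H,J,Z}
J → hit
V → fault, evict H, frames {Z,J,V}
J → hit
Z → hit
J → hit
T → fault, evict V, frames {Z,J,T}
R → fault, evict Z, frames {J,T,R}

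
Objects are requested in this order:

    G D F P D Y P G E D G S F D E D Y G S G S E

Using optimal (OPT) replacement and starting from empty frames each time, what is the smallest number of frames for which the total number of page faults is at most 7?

f=1: 22 faults
f=2: 15 faults
f=3: 12 faults
f=4: 10 faults
f=5: 8 faults
f=6: 7 faults
f=7: 7 faults
Smallest f with faults ≤ 7 is 6.

6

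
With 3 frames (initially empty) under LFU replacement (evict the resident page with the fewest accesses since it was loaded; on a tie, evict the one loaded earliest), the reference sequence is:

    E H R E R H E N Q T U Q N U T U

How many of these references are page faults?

12

E -> miss, frames (E)
H -> miss, frames (E H)
R -> miss, frames (E H R)
E -> hit
R -> hit
H -> hit
E -> hit
N -> miss, evict H, frames (E R N)
Q -> miss, evict N, frames (E R Q)
T -> miss, evict Q, frames (E R T)
U -> miss, evict T, frames (E R U)
Q -> miss, evict U, frames (E R Q)
N -> miss, evict Q, frames (E R N)
U -> miss, evict N, frames (E R U)
T -> miss, evict U, frames (E R T)
U -> miss, evict T, frames (E R U)
Page faults: 12.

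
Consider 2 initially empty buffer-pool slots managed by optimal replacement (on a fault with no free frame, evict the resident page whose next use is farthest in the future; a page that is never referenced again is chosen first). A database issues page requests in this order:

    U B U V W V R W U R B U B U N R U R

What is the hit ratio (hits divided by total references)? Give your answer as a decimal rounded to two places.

U -> miss, frames [U]
B -> miss, frames [U, B]
U -> hit
V -> miss, evict B, frames [U, V]
W -> miss, evict U, frames [V, W]
V -> hit
R -> miss, evict V, frames [W, R]
W -> hit
U -> miss, evict W, frames [R, U]
R -> hit
B -> miss, evict R, frames [U, B]
U -> hit
B -> hit
U -> hit
N -> miss, evict B, frames [U, N]
R -> miss, evict N, frames [U, R]
U -> hit
R -> hit
Hits: 9 of 18 references → 9/18 = 0.5000.

0.50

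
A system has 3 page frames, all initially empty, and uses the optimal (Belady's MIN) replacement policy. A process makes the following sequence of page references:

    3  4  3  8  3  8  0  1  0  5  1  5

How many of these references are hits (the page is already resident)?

6

3 -> fault, frames (3)
4 -> fault, frames (3 4)
3 -> hit
8 -> fault, frames (3 4 8)
3 -> hit
8 -> hit
0 -> fault, evict 8, frames (3 4 0)
1 -> fault, evict 4, frames (3 0 1)
0 -> hit
5 -> fault, evict 0, frames (3 1 5)
1 -> hit
5 -> hit
Hits: 6.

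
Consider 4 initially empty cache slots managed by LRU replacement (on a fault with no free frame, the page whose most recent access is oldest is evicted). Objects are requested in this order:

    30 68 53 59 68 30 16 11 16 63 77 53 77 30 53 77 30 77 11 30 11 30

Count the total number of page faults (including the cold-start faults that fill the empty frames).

11

30 → fault, frames [30]
68 → fault, frames [30, 68]
53 → fault, frames [30, 68, 53]
59 → fault, frames [30, 68, 53, 59]
68 → hit
30 → hit
16 → fault, evict 53, frames [59, 68, 30, 16]
11 → fault, evict 59, frames [68, 30, 16, 11]
16 → hit
63 → fault, evict 68, frames [30, 11, 16, 63]
77 → fault, evict 30, frames [11, 16, 63, 77]
53 → fault, evict 11, frames [16, 63, 77, 53]
77 → hit
30 → fault, evict 16, frames [63, 53, 77, 30]
53 → hit
77 → hit
30 → hit
77 → hit
11 → fault, evict 63, frames [53, 30, 77, 11]
30 → hit
11 → hit
30 → hit
Page faults: 11.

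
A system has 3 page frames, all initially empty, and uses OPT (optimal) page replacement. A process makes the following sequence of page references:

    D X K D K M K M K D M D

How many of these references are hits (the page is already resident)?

D -> miss, frames {D}
X -> miss, frames {D,X}
K -> miss, frames {D,X,K}
D -> hit
K -> hit
M -> miss, evict X, frames {D,K,M}
K -> hit
M -> hit
K -> hit
D -> hit
M -> hit
D -> hit
Hits: 8.

8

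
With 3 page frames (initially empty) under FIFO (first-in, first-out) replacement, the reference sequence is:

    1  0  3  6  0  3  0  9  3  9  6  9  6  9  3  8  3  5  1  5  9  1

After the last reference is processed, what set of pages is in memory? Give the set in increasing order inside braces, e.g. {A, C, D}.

{1, 5, 9}

1 → fault, frames (1)
0 → fault, frames (1 0)
3 → fault, frames (1 0 3)
6 → fault, evict 1, frames (0 3 6)
0 → hit
3 → hit
0 → hit
9 → fault, evict 0, frames (3 6 9)
3 → hit
9 → hit
6 → hit
9 → hit
6 → hit
9 → hit
3 → hit
8 → fault, evict 3, frames (6 9 8)
3 → fault, evict 6, frames (9 8 3)
5 → fault, evict 9, frames (8 3 5)
1 → fault, evict 8, frames (3 5 1)
5 → hit
9 → fault, evict 3, frames (5 1 9)
1 → hit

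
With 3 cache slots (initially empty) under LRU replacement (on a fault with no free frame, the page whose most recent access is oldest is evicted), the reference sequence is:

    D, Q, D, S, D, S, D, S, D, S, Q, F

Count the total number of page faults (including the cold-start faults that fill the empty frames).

4

D: fault, frames [D]
Q: fault, frames [D, Q]
D: hit
S: fault, frames [Q, D, S]
D: hit
S: hit
D: hit
S: hit
D: hit
S: hit
Q: hit
F: fault, evict D, frames [S, Q, F]
Page faults: 4.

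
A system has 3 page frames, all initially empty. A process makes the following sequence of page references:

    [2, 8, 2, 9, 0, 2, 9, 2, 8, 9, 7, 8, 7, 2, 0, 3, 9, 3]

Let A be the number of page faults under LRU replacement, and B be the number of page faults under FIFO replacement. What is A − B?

Under LRU: F F . F F . . . F . F . . F F F F . → 10 faults.
Under FIFO: F F . F F F . . F F F . . F F F F . → 12 faults.
A − B = 10 − 12 = -2.

-2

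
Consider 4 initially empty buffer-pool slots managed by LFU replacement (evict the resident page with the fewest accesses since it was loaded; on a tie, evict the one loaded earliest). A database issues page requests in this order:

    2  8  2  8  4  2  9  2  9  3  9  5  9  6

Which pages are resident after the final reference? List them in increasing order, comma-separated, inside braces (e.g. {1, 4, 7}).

2 -> fault, frames (2)
8 -> fault, frames (2 8)
2 -> hit
8 -> hit
4 -> fault, frames (2 8 4)
2 -> hit
9 -> fault, frames (2 8 4 9)
2 -> hit
9 -> hit
3 -> fault, evict 4, frames (2 8 9 3)
9 -> hit
5 -> fault, evict 3, frames (2 8 9 5)
9 -> hit
6 -> fault, evict 5, frames (2 8 9 6)

{2, 6, 8, 9}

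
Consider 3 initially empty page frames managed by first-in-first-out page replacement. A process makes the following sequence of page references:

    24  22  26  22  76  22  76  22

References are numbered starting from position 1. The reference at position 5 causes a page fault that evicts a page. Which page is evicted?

pos 1: 24 → miss, frames (24)
pos 2: 22 → miss, frames (24 22)
pos 3: 26 → miss, frames (24 22 26)
pos 4: 22 → hit
pos 5: 76 → miss, evict 24, frames (22 26 76)
At position 5, page 24 is evicted.

24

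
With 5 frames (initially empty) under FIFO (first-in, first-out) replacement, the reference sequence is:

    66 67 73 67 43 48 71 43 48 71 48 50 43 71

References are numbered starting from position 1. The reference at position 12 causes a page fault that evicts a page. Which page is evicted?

67

pos 1: 66: fault, frames {66}
pos 2: 67: fault, frames {66,67}
pos 3: 73: fault, frames {66,67,73}
pos 4: 67: hit
pos 5: 43: fault, frames {66,67,73,43}
pos 6: 48: fault, frames {66,67,73,43,48}
pos 7: 71: fault, evict 66, frames {67,73,43,48,71}
pos 8: 43: hit
pos 9: 48: hit
pos 10: 71: hit
pos 11: 48: hit
pos 12: 50: fault, evict 67, frames {73,43,48,71,50}
At position 12, page 67 is evicted.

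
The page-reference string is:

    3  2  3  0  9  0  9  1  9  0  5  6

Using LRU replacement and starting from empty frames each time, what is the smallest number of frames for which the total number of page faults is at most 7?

3

f=1: 12 faults
f=2: 8 faults
f=3: 7 faults
f=4: 7 faults
f=5: 7 faults
f=6: 7 faults
f=7: 7 faults
Smallest f with faults ≤ 7 is 3.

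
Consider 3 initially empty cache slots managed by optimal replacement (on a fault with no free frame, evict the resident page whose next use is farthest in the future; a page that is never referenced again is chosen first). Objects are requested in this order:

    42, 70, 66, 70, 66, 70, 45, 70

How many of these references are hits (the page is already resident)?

42 -> miss, frames (42)
70 -> miss, frames (42 70)
66 -> miss, frames (42 70 66)
70 -> hit
66 -> hit
70 -> hit
45 -> miss, evict 66, frames (42 70 45)
70 -> hit
Hits: 4.

4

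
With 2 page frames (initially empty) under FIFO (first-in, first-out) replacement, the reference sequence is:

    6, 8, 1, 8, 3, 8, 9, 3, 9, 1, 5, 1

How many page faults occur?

9

6: fault, frames [6]
8: fault, frames [6, 8]
1: fault, evict 6, frames [8, 1]
8: hit
3: fault, evict 8, frames [1, 3]
8: fault, evict 1, frames [3, 8]
9: fault, evict 3, frames [8, 9]
3: fault, evict 8, frames [9, 3]
9: hit
1: fault, evict 9, frames [3, 1]
5: fault, evict 3, frames [1, 5]
1: hit
Page faults: 9.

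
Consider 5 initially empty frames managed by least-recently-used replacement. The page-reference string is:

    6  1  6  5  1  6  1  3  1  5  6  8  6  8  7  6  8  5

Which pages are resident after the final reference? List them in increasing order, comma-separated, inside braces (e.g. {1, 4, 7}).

{1, 5, 6, 7, 8}

6: miss, frames [6]
1: miss, frames [6, 1]
6: hit
5: miss, frames [1, 6, 5]
1: hit
6: hit
1: hit
3: miss, frames [5, 6, 1, 3]
1: hit
5: hit
6: hit
8: miss, frames [3, 1, 5, 6, 8]
6: hit
8: hit
7: miss, evict 3, frames [1, 5, 6, 8, 7]
6: hit
8: hit
5: hit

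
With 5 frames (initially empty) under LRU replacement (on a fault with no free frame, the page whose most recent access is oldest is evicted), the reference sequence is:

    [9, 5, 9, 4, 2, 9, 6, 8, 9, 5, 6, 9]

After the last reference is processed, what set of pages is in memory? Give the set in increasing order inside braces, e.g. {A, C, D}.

9 -> fault, frames [9]
5 -> fault, frames [9, 5]
9 -> hit
4 -> fault, frames [5, 9, 4]
2 -> fault, frames [5, 9, 4, 2]
9 -> hit
6 -> fault, frames [5, 4, 2, 9, 6]
8 -> fault, evict 5, frames [4, 2, 9, 6, 8]
9 -> hit
5 -> fault, evict 4, frames [2, 6, 8, 9, 5]
6 -> hit
9 -> hit

{2, 5, 6, 8, 9}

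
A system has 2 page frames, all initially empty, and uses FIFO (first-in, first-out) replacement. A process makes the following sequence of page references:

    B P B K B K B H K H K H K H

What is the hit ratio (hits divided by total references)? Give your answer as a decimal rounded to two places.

B: miss, frames [B]
P: miss, frames [B, P]
B: hit
K: miss, evict B, frames [P, K]
B: miss, evict P, frames [K, B]
K: hit
B: hit
H: miss, evict K, frames [B, H]
K: miss, evict B, frames [H, K]
H: hit
K: hit
H: hit
K: hit
H: hit
Hits: 8 of 14 references → 8/14 = 0.5714.

0.57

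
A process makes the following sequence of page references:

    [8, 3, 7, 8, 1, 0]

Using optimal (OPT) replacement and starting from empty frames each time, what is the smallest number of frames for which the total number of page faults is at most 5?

2

f=1: 6 faults
f=2: 5 faults
f=3: 5 faults
f=4: 5 faults
f=5: 5 faults
Smallest f with faults ≤ 5 is 2.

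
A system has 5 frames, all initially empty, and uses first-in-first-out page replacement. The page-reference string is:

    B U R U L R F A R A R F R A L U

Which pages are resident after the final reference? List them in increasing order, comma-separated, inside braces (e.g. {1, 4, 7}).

B → fault, frames (B)
U → fault, frames (B U)
R → fault, frames (B U R)
U → hit
L → fault, frames (B U R L)
R → hit
F → fault, frames (B U R L F)
A → fault, evict B, frames (U R L F A)
R → hit
A → hit
R → hit
F → hit
R → hit
A → hit
L → hit
U → hit

{A, F, L, R, U}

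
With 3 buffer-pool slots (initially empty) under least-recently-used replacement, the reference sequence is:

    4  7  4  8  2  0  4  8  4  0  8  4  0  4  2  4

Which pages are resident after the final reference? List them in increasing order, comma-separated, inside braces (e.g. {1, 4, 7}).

{0, 2, 4}

4 -> miss, frames {4}
7 -> miss, frames {4,7}
4 -> hit
8 -> miss, frames {7,4,8}
2 -> miss, evict 7, frames {4,8,2}
0 -> miss, evict 4, frames {8,2,0}
4 -> miss, evict 8, frames {2,0,4}
8 -> miss, evict 2, frames {0,4,8}
4 -> hit
0 -> hit
8 -> hit
4 -> hit
0 -> hit
4 -> hit
2 -> miss, evict 8, frames {0,4,2}
4 -> hit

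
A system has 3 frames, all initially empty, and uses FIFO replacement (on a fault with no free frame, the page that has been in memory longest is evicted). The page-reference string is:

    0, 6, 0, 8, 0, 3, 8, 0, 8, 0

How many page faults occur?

0 → fault, frames [0]
6 → fault, frames [0, 6]
0 → hit
8 → fault, frames [0, 6, 8]
0 → hit
3 → fault, evict 0, frames [6, 8, 3]
8 → hit
0 → fault, evict 6, frames [8, 3, 0]
8 → hit
0 → hit
Page faults: 5.

5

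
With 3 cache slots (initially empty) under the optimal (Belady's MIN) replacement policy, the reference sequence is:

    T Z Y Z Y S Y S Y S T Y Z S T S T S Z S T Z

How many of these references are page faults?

T → miss, frames (T)
Z → miss, frames (T Z)
Y → miss, frames (T Z Y)
Z → hit
Y → hit
S → miss, evict Z, frames (T Y S)
Y → hit
S → hit
Y → hit
S → hit
T → hit
Y → hit
Z → miss, evict Y, frames (T S Z)
S → hit
T → hit
S → hit
T → hit
S → hit
Z → hit
S → hit
T → hit
Z → hit
Page faults: 5.

5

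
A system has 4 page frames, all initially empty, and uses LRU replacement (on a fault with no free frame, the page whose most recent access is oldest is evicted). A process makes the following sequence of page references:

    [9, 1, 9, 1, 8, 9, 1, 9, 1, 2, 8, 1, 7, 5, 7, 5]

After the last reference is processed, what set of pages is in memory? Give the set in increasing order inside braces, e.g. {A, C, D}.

9: fault, frames (9)
1: fault, frames (9 1)
9: hit
1: hit
8: fault, frames (9 1 8)
9: hit
1: hit
9: hit
1: hit
2: fault, frames (8 9 1 2)
8: hit
1: hit
7: fault, evict 9, frames (2 8 1 7)
5: fault, evict 2, frames (8 1 7 5)
7: hit
5: hit

{1, 5, 7, 8}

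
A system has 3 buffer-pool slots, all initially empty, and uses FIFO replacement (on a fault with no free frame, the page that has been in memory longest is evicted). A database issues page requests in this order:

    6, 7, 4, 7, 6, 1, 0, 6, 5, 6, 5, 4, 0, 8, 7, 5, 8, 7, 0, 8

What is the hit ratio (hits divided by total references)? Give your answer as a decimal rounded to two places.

0.30

6: fault, frames [6]
7: fault, frames [6, 7]
4: fault, frames [6, 7, 4]
7: hit
6: hit
1: fault, evict 6, frames [7, 4, 1]
0: fault, evict 7, frames [4, 1, 0]
6: fault, evict 4, frames [1, 0, 6]
5: fault, evict 1, frames [0, 6, 5]
6: hit
5: hit
4: fault, evict 0, frames [6, 5, 4]
0: fault, evict 6, frames [5, 4, 0]
8: fault, evict 5, frames [4, 0, 8]
7: fault, evict 4, frames [0, 8, 7]
5: fault, evict 0, frames [8, 7, 5]
8: hit
7: hit
0: fault, evict 8, frames [7, 5, 0]
8: fault, evict 7, frames [5, 0, 8]
Hits: 6 of 20 references → 6/20 = 0.3000.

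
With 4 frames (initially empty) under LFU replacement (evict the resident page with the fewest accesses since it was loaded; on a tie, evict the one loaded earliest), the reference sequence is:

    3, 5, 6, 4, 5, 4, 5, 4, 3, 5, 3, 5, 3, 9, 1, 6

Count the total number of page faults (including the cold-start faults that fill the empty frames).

7

3: fault, frames [3]
5: fault, frames [3, 5]
6: fault, frames [3, 5, 6]
4: fault, frames [3, 5, 6, 4]
5: hit
4: hit
5: hit
4: hit
3: hit
5: hit
3: hit
5: hit
3: hit
9: fault, evict 6, frames [3, 5, 4, 9]
1: fault, evict 9, frames [3, 5, 4, 1]
6: fault, evict 1, frames [3, 5, 4, 6]
Page faults: 7.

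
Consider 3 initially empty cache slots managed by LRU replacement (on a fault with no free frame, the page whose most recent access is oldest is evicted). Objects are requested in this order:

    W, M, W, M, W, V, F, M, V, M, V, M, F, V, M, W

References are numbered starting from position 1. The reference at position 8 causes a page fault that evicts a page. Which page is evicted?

W

pos 1: W -> fault, frames [W]
pos 2: M -> fault, frames [W, M]
pos 3: W -> hit
pos 4: M -> hit
pos 5: W -> hit
pos 6: V -> fault, frames [M, W, V]
pos 7: F -> fault, evict M, frames [W, V, F]
pos 8: M -> fault, evict W, frames [V, F, M]
At position 8, page W is evicted.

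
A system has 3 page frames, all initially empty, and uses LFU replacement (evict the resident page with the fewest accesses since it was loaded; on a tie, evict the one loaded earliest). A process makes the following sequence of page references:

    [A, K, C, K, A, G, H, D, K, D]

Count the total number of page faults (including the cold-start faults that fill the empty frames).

A: fault, frames (A)
K: fault, frames (A K)
C: fault, frames (A K C)
K: hit
A: hit
G: fault, evict C, frames (A K G)
H: fault, evict G, frames (A K H)
D: fault, evict H, frames (A K D)
K: hit
D: hit
Page faults: 6.

6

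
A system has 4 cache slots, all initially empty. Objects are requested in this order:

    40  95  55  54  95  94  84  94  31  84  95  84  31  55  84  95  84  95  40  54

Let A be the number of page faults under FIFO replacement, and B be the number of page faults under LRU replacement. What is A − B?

Under FIFO: F F F F . F F . F . F . . F . . . . F F → 11 faults.
Under LRU: F F F F . F F . F . . . . F . . . . F F → 10 faults.
A − B = 11 − 10 = 1.

1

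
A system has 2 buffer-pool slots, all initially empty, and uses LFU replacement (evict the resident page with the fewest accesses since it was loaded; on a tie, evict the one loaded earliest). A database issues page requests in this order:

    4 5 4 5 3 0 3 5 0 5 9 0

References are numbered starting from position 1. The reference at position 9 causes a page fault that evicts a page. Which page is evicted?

3

pos 1: 4: fault, frames {4}
pos 2: 5: fault, frames {4,5}
pos 3: 4: hit
pos 4: 5: hit
pos 5: 3: fault, evict 4, frames {5,3}
pos 6: 0: fault, evict 3, frames {5,0}
pos 7: 3: fault, evict 0, frames {5,3}
pos 8: 5: hit
pos 9: 0: fault, evict 3, frames {5,0}
At position 9, page 3 is evicted.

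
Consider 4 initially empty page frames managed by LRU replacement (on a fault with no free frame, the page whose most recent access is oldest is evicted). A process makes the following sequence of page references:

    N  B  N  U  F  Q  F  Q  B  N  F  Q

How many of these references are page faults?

7

N -> miss, frames (N)
B -> miss, frames (N B)
N -> hit
U -> miss, frames (B N U)
F -> miss, frames (B N U F)
Q -> miss, evict B, frames (N U F Q)
F -> hit
Q -> hit
B -> miss, evict N, frames (U F Q B)
N -> miss, evict U, frames (F Q B N)
F -> hit
Q -> hit
Page faults: 7.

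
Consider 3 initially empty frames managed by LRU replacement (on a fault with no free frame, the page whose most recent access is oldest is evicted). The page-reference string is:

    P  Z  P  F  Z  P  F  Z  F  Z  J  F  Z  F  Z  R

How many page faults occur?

5

P: miss, frames (P)
Z: miss, frames (P Z)
P: hit
F: miss, frames (Z P F)
Z: hit
P: hit
F: hit
Z: hit
F: hit
Z: hit
J: miss, evict P, frames (F Z J)
F: hit
Z: hit
F: hit
Z: hit
R: miss, evict J, frames (F Z R)
Page faults: 5.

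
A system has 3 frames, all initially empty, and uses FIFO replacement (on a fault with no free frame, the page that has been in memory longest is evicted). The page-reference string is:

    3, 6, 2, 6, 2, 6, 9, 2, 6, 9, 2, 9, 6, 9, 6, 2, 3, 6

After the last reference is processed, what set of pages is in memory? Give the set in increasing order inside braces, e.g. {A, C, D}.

{3, 6, 9}

3 -> fault, frames {3}
6 -> fault, frames {3,6}
2 -> fault, frames {3,6,2}
6 -> hit
2 -> hit
6 -> hit
9 -> fault, evict 3, frames {6,2,9}
2 -> hit
6 -> hit
9 -> hit
2 -> hit
9 -> hit
6 -> hit
9 -> hit
6 -> hit
2 -> hit
3 -> fault, evict 6, frames {2,9,3}
6 -> fault, evict 2, frames {9,3,6}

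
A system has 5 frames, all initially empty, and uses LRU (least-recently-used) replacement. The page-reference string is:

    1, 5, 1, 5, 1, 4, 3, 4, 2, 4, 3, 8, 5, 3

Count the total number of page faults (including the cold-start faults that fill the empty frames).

1 → fault, frames (1)
5 → fault, frames (1 5)
1 → hit
5 → hit
1 → hit
4 → fault, frames (5 1 4)
3 → fault, frames (5 1 4 3)
4 → hit
2 → fault, frames (5 1 3 4 2)
4 → hit
3 → hit
8 → fault, evict 5, frames (1 2 4 3 8)
5 → fault, evict 1, frames (2 4 3 8 5)
3 → hit
Page faults: 7.

7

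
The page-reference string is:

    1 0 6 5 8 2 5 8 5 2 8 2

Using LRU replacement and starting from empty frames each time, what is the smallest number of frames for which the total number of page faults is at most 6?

f=1: 12 faults
f=2: 10 faults
f=3: 6 faults
f=4: 6 faults
f=5: 6 faults
f=6: 6 faults
Smallest f with faults ≤ 6 is 3.

3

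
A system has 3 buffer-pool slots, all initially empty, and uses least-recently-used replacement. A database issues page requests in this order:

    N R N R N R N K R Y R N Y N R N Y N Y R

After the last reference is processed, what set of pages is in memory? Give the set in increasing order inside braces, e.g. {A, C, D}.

{N, R, Y}

N -> miss, frames [N]
R -> miss, frames [N, R]
N -> hit
R -> hit
N -> hit
R -> hit
N -> hit
K -> miss, frames [R, N, K]
R -> hit
Y -> miss, evict N, frames [K, R, Y]
R -> hit
N -> miss, evict K, frames [Y, R, N]
Y -> hit
N -> hit
R -> hit
N -> hit
Y -> hit
N -> hit
Y -> hit
R -> hit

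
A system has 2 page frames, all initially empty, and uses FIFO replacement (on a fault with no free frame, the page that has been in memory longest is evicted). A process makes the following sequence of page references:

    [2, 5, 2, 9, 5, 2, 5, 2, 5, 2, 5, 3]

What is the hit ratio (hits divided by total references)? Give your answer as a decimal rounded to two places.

2 -> fault, frames {2}
5 -> fault, frames {2,5}
2 -> hit
9 -> fault, evict 2, frames {5,9}
5 -> hit
2 -> fault, evict 5, frames {9,2}
5 -> fault, evict 9, frames {2,5}
2 -> hit
5 -> hit
2 -> hit
5 -> hit
3 -> fault, evict 2, frames {5,3}
Hits: 6 of 12 references → 6/12 = 0.5000.

0.50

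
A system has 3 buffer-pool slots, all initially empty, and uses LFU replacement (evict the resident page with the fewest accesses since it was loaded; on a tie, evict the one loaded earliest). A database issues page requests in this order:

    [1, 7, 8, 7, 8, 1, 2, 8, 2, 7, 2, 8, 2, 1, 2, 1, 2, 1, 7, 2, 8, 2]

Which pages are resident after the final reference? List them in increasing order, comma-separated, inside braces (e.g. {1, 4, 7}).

1 → miss, frames [1]
7 → miss, frames [1, 7]
8 → miss, frames [1, 7, 8]
7 → hit
8 → hit
1 → hit
2 → miss, evict 1, frames [7, 8, 2]
8 → hit
2 → hit
7 → hit
2 → hit
8 → hit
2 → hit
1 → miss, evict 7, frames [8, 2, 1]
2 → hit
1 → hit
2 → hit
1 → hit
7 → miss, evict 1, frames [8, 2, 7]
2 → hit
8 → hit
2 → hit

{2, 7, 8}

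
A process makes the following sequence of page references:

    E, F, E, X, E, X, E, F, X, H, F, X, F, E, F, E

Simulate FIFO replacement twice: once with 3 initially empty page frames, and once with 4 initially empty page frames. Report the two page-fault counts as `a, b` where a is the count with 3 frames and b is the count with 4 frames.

3 frames: F F . F . . . . . F . . . F F . → 6 faults.
4 frames: F F . F . . . . . F . . . . . . → 4 faults.
4 < 6: adding a frame reduced faults, as is typical.

6, 4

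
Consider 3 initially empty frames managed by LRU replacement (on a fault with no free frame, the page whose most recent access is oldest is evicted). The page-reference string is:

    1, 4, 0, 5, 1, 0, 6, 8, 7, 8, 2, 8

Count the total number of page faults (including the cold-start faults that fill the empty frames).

1 → miss, frames {1}
4 → miss, frames {1,4}
0 → miss, frames {1,4,0}
5 → miss, evict 1, frames {4,0,5}
1 → miss, evict 4, frames {0,5,1}
0 → hit
6 → miss, evict 5, frames {1,0,6}
8 → miss, evict 1, frames {0,6,8}
7 → miss, evict 0, frames {6,8,7}
8 → hit
2 → miss, evict 6, frames {7,8,2}
8 → hit
Page faults: 9.

9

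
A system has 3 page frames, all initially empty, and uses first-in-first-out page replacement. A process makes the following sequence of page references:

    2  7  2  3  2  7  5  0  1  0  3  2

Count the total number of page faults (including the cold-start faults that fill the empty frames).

8

2 → miss, frames (2)
7 → miss, frames (2 7)
2 → hit
3 → miss, frames (2 7 3)
2 → hit
7 → hit
5 → miss, evict 2, frames (7 3 5)
0 → miss, evict 7, frames (3 5 0)
1 → miss, evict 3, frames (5 0 1)
0 → hit
3 → miss, evict 5, frames (0 1 3)
2 → miss, evict 0, frames (1 3 2)
Page faults: 8.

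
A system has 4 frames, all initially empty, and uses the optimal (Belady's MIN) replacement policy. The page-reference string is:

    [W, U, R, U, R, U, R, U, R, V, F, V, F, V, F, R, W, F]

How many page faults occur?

W -> fault, frames (W)
U -> fault, frames (W U)
R -> fault, frames (W U R)
U -> hit
R -> hit
U -> hit
R -> hit
U -> hit
R -> hit
V -> fault, frames (W U R V)
F -> fault, evict U, frames (W R V F)
V -> hit
F -> hit
V -> hit
F -> hit
R -> hit
W -> hit
F -> hit
Page faults: 5.

5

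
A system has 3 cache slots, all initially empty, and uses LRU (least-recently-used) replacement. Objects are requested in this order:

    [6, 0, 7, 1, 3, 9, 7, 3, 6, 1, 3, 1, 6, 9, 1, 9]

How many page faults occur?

10

6 → fault, frames [6]
0 → fault, frames [6, 0]
7 → fault, frames [6, 0, 7]
1 → fault, evict 6, frames [0, 7, 1]
3 → fault, evict 0, frames [7, 1, 3]
9 → fault, evict 7, frames [1, 3, 9]
7 → fault, evict 1, frames [3, 9, 7]
3 → hit
6 → fault, evict 9, frames [7, 3, 6]
1 → fault, evict 7, frames [3, 6, 1]
3 → hit
1 → hit
6 → hit
9 → fault, evict 3, frames [1, 6, 9]
1 → hit
9 → hit
Page faults: 10.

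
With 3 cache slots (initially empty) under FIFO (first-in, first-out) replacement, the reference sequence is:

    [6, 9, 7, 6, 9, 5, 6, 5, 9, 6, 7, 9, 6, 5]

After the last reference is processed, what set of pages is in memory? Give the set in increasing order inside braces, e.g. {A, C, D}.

6 -> miss, frames [6]
9 -> miss, frames [6, 9]
7 -> miss, frames [6, 9, 7]
6 -> hit
9 -> hit
5 -> miss, evict 6, frames [9, 7, 5]
6 -> miss, evict 9, frames [7, 5, 6]
5 -> hit
9 -> miss, evict 7, frames [5, 6, 9]
6 -> hit
7 -> miss, evict 5, frames [6, 9, 7]
9 -> hit
6 -> hit
5 -> miss, evict 6, frames [9, 7, 5]

{5, 7, 9}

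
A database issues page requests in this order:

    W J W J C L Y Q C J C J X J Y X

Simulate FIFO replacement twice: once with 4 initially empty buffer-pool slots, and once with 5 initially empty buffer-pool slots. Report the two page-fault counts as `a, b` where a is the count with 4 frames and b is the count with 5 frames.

4 frames: F F . . F F F F . F F . F . F . → 10 faults.
5 frames: F F . . F F F F . . . . F F . . → 8 faults.
8 < 10: adding a frame reduced faults, as is typical.

10, 8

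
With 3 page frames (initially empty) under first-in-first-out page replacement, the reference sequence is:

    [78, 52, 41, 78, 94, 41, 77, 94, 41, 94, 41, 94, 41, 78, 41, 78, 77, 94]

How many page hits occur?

10

78 -> fault, frames (78)
52 -> fault, frames (78 52)
41 -> fault, frames (78 52 41)
78 -> hit
94 -> fault, evict 78, frames (52 41 94)
41 -> hit
77 -> fault, evict 52, frames (41 94 77)
94 -> hit
41 -> hit
94 -> hit
41 -> hit
94 -> hit
41 -> hit
78 -> fault, evict 41, frames (94 77 78)
41 -> fault, evict 94, frames (77 78 41)
78 -> hit
77 -> hit
94 -> fault, evict 77, frames (78 41 94)
Hits: 10.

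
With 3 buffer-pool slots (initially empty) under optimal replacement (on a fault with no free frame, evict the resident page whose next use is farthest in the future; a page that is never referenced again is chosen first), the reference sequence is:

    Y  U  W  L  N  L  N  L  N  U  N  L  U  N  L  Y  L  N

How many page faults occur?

6

Y -> miss, frames [Y]
U -> miss, frames [Y, U]
W -> miss, frames [Y, U, W]
L -> miss, evict W, frames [Y, U, L]
N -> miss, evict Y, frames [U, L, N]
L -> hit
N -> hit
L -> hit
N -> hit
U -> hit
N -> hit
L -> hit
U -> hit
N -> hit
L -> hit
Y -> miss, evict U, frames [L, N, Y]
L -> hit
N -> hit
Page faults: 6.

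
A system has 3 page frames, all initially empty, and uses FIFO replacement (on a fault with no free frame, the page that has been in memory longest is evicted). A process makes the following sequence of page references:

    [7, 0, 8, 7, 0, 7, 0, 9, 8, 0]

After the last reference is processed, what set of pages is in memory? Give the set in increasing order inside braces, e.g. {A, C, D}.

7 → fault, frames [7]
0 → fault, frames [7, 0]
8 → fault, frames [7, 0, 8]
7 → hit
0 → hit
7 → hit
0 → hit
9 → fault, evict 7, frames [0, 8, 9]
8 → hit
0 → hit

{0, 8, 9}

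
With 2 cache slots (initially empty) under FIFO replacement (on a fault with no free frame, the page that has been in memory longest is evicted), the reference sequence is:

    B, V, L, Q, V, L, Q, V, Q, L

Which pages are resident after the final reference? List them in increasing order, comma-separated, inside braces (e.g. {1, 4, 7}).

B → fault, frames (B)
V → fault, frames (B V)
L → fault, evict B, frames (V L)
Q → fault, evict V, frames (L Q)
V → fault, evict L, frames (Q V)
L → fault, evict Q, frames (V L)
Q → fault, evict V, frames (L Q)
V → fault, evict L, frames (Q V)
Q → hit
L → fault, evict Q, frames (V L)

{L, V}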